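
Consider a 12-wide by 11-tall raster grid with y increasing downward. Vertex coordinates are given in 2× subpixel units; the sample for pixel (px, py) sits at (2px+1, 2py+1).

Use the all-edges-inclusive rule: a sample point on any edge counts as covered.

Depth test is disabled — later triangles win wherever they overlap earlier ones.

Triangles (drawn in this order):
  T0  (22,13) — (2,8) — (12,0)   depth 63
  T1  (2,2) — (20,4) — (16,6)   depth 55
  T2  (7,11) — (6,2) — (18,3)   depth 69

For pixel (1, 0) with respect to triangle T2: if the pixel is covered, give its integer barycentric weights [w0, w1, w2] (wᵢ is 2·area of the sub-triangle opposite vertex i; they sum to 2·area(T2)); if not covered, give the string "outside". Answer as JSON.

T0:
  2·area = 210
  edge (22, 13)→(2, 8): d=(-20,-5) inclusive
  edge (2, 8)→(12, 0): d=(10,-8) inclusive
  edge (12, 0)→(22, 13): d=(10,13) inclusive
    (5,0)@(11, 1): e=[185,2,23] → #
    (6,0)@(13, 1): e=[195,18,-3] → ·
    (4,1)@(9, 3): e=[135,6,69] → #
    (6,1)@(13, 3): e=[155,38,17] → #
    (7,1)@(15, 3): e=[165,54,-9] → ·
    (3,2)@(7, 5): e=[85,10,115] → #
    (7,2)@(15, 5): e=[125,74,11] → #
    (8,2)@(17, 5): e=[135,90,-15] → ·
    (2,3)@(5, 7): e=[35,14,161] → #
    (8,3)@(17, 7): e=[95,110,5] → #
    (9,3)@(19, 7): e=[105,126,-21] → ·
    (2,4)@(5, 9): e=[-5,34,181] → ·
  covered (25 px):
    · · · · · # · · · · · ·
    · · · · # # # · · · · ·
    · · · # # # # # · · · ·
    · · # # # # # # # · · ·
    · · · # # # # # # · · ·
    · · · · · · · # # # · ·
    · · · · · · · · · · · ·
    · · · · · · · · · · · ·
    · · · · · · · · · · · ·
    · · · · · · · · · · · ·
    · · · · · · · · · · · ·
T1:
  2·area = 44
  edge (2, 2)→(20, 4): d=(18,2) inclusive
  edge (20, 4)→(16, 6): d=(-4,2) inclusive
  edge (16, 6)→(2, 2): d=(-14,-4) inclusive
    (3,1)@(7, 3): e=[8,30,6] → #
    (4,1)@(9, 3): e=[4,26,14] → #
    (5,1)@(11, 3): e=[0,22,22] → #  [on edge]
    (6,1)@(13, 3): e=[-4,18,30] → ·
    (3,2)@(7, 5): e=[44,22,-22] → ·
    (4,2)@(9, 5): e=[40,18,-14] → ·
    (5,2)@(11, 5): e=[36,14,-6] → ·
    (6,2)@(13, 5): e=[32,10,2] → #
    (7,2)@(15, 5): e=[28,6,10] → #
    (8,2)@(17, 5): e=[24,2,18] → #
    (9,2)@(19, 5): e=[20,-2,26] → ·
    (6,3)@(13, 7): e=[68,2,-26] → ·
  covered (6 px):
    · · · · · · · · · · · ·
    · · · # # # · · · · · ·
    · · · · · · # # # · · ·
    · · · · · · · · · · · ·
    · · · · · · · · · · · ·
    · · · · · · · · · · · ·
    · · · · · · · · · · · ·
    · · · · · · · · · · · ·
    · · · · · · · · · · · ·
    · · · · · · · · · · · ·
    · · · · · · · · · · · ·
T2:
  2·area = 107
  edge (7, 11)→(6, 2): d=(-1,-9) inclusive
  edge (6, 2)→(18, 3): d=(12,1) inclusive
  edge (18, 3)→(7, 11): d=(-11,8) inclusive
    (3,1)@(7, 3): e=[8,11,88] → #
    (4,1)@(9, 3): e=[26,9,72] → #
    (5,1)@(11, 3): e=[44,7,56] → #
    (6,1)@(13, 3): e=[62,5,40] → #
    (7,1)@(15, 3): e=[80,3,24] → #
    (8,1)@(17, 3): e=[98,1,8] → #
    (9,1)@(19, 3): e=[116,-1,-8] → ·
    (3,2)@(7, 5): e=[6,35,66] → #
    (8,2)@(17, 5): e=[96,25,-14] → ·
    (3,3)@(7, 7): e=[4,59,44] → #
    (6,3)@(13, 7): e=[58,53,-4] → ·
    (7,3)@(15, 7): e=[76,51,-20] → ·
    (3,5)@(7, 11): e=[0,107,0] → #  [on edge]
  covered (17 px):
    · · · · · · · · · · · ·
    · · · # # # # # # · · ·
    · · · # # # # # · · · ·
    · · · # # # · · · · · ·
    · · · # # · · · · · · ·
    · · · # · · · · · · · ·
    · · · · · · · · · · · ·
    · · · · · · · · · · · ·
    · · · · · · · · · · · ·
    · · · · · · · · · · · ·
    · · · · · · · · · · · ·

Final: "outside"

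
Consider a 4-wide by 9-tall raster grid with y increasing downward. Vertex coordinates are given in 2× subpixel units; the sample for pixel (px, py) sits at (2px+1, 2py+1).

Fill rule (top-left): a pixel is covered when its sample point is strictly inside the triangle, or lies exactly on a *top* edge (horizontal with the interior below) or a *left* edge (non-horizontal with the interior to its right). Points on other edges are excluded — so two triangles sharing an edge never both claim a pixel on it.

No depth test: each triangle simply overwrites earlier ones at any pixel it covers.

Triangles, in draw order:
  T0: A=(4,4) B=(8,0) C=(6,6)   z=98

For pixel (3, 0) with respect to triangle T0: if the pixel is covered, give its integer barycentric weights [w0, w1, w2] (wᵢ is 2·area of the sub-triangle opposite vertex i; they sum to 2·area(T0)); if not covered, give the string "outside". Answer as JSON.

T0:
  2·area = 16
  edge (4, 4)→(8, 0): d=(4,-4) top-left  bias=+0
  edge (8, 0)→(6, 6): d=(-2,6) right/bottom  bias=-1
  edge (6, 6)→(4, 4): d=(-2,-2) top-left  bias=+0
    (0,0)@(1, 1): e=[-24,40,0] → ·  [on edge]
    (3,0)@(7, 1): e=[0,4,12] → █  [on edge]
    (1,1)@(3, 3): e=[-8,24,0] → ·  [on edge]
    (2,1)@(5, 3): e=[0,12,4] → █  [on edge]
    (3,1)@(7, 3): e=[8,0,8] → ·  [on edge]
    (1,2)@(3, 5): e=[0,20,-4] → ·  [on edge]
    (2,2)@(5, 5): e=[8,8,0] → █  [on edge]
    (3,2)@(7, 5): e=[16,-4,4] → ·
    (0,3)@(1, 7): e=[0,28,-12] → ·  [on edge]
    (2,3)@(5, 7): e=[16,4,-4] → ·
    (3,3)@(7, 7): e=[24,-8,0] → ·  [on edge]
    (2,4)@(5, 9): e=[24,0,-8] → ·  [on edge]
    (1,7)@(3, 15): e=[40,0,-24] → ·  [on edge]
  covered (3 px):
    · · · █
    · · █ ·
    · · █ ·
    · · · ·
    · · · ·
    · · · ·
    · · · ·
    · · · ·
    · · · ·

Answer: [4,12,0]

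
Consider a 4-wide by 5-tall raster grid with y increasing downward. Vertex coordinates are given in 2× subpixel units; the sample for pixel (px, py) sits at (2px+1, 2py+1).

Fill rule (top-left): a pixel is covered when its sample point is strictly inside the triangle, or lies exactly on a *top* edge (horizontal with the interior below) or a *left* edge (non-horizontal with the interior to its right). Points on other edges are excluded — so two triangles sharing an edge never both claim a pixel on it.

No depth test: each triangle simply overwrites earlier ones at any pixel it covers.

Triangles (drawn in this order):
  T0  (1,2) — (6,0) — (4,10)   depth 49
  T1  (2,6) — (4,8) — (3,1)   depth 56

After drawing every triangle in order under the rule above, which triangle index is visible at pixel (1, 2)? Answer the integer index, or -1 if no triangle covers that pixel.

T0:
  2·area = 46
  edge (1, 2)→(6, 0): d=(5,-2) top-left  bias=+0
  edge (6, 0)→(4, 10): d=(-2,10) right/bottom  bias=-1
  edge (4, 10)→(1, 2): d=(-3,-8) top-left  bias=+0
    (2,0)@(5, 1): e=[3,8,35] → █
    (3,0)@(7, 1): e=[7,-12,51] → ·
    (1,1)@(3, 3): e=[9,24,13] → █
    (3,1)@(7, 3): e=[17,-16,45] → ·
    (1,2)@(3, 5): e=[19,20,7] → █
    (2,2)@(5, 5): e=[23,0,23] → ·  [on edge]
    (1,3)@(3, 7): e=[29,16,1] → █
    (2,3)@(5, 7): e=[33,-4,17] → ·
    (1,4)@(3, 9): e=[39,12,-5] → ·
  covered (5 px):
    · · █ ·
    · █ █ ·
    · █ · ·
    · █ · ·
    · · · ·
T1:
  2·area = 12  (B↔C swapped to make it positive)
  edge (2, 6)→(3, 1): d=(1,-5) top-left  bias=+0
  edge (3, 1)→(4, 8): d=(1,7) right/bottom  bias=-1
  edge (4, 8)→(2, 6): d=(-2,-2) top-left  bias=+0
    (1,0)@(3, 1): e=[0,0,12] → ·  [on edge]
    (1,1)@(3, 3): e=[2,2,8] → █
    (2,1)@(5, 3): e=[12,-12,12] → ·
    (0,2)@(1, 5): e=[-6,18,0] → ·  [on edge]
    (1,2)@(3, 5): e=[4,4,4] → █
    (2,2)@(5, 5): e=[14,-10,8] → ·
    (1,3)@(3, 7): e=[6,6,0] → █  [on edge]
    (2,3)@(5, 7): e=[16,-8,4] → ·
    (1,4)@(3, 9): e=[8,8,-4] → ·
    (2,4)@(5, 9): e=[18,-6,0] → ·  [on edge]
  covered (3 px):
    · · · ·
    · █ · ·
    · █ · ·
    · █ · ·
    · · · ·

Z-buffer (winner per pixel, '.' = empty):
  . . 0 .
  . 1 0 .
  . 1 . .
  . 1 . .
  . . . .

Result: 1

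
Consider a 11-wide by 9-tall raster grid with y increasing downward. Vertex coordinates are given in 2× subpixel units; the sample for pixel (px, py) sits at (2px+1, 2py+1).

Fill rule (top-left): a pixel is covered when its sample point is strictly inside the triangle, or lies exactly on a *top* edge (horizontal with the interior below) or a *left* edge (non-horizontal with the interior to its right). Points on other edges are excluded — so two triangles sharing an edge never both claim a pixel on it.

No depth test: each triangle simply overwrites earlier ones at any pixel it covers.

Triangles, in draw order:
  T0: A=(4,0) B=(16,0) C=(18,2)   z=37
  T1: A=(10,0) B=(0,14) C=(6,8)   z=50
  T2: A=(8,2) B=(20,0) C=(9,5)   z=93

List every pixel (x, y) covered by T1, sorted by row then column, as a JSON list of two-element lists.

T0:
  2·area = 24
  edge (4, 0)→(16, 0): d=(12,0) top-left  bias=+0
  edge (16, 0)→(18, 2): d=(2,2) right/bottom  bias=-1
  edge (18, 2)→(4, 0): d=(-14,-2) top-left  bias=+0
    (5,0)@(11, 1): e=[12,12,0] → █  [on edge]
    (6,0)@(13, 1): e=[12,8,4] → █
    (7,0)@(15, 1): e=[12,4,8] → █
    (8,0)@(17, 1): e=[12,0,12] → ·  [on edge]
    (5,1)@(11, 3): e=[36,16,-28] → ·
    (6,1)@(13, 3): e=[36,12,-24] → ·
    (7,1)@(15, 3): e=[36,8,-20] → ·
    (9,1)@(19, 3): e=[36,0,-12] → ·  [on edge]
    (10,2)@(21, 5): e=[60,0,-36] → ·  [on edge]
  covered (3 px):
    · · · · · █ █ █ · · ·
    · · · · · · · · · · ·
    · · · · · · · · · · ·
    · · · · · · · · · · ·
    · · · · · · · · · · ·
    · · · · · · · · · · ·
    · · · · · · · · · · ·
    · · · · · · · · · · ·
    · · · · · · · · · · ·
T1:
  2·area = 24  (B↔C swapped to make it positive)
  edge (10, 0)→(6, 8): d=(-4,8) right/bottom  bias=-1
  edge (6, 8)→(0, 14): d=(-6,6) right/bottom  bias=-1
  edge (0, 14)→(10, 0): d=(10,-14) top-left  bias=+0
    (6,0)@(13, 1): e=[-28,0,52] → ·  [on edge]
    (5,1)@(11, 3): e=[-20,0,44] → ·  [on edge]
    (3,2)@(7, 5): e=[4,12,8] → █
    (4,2)@(9, 5): e=[-12,0,36] → ·  [on edge]
    (2,3)@(5, 7): e=[12,12,0] → █  [on edge]
    (3,3)@(7, 7): e=[-4,0,28] → ·  [on edge]
    (2,4)@(5, 9): e=[4,0,20] → ·  [on edge]
    (1,5)@(3, 11): e=[12,0,12] → ·  [on edge]
    (0,6)@(1, 13): e=[20,0,4] → ·  [on edge]
  covered (2 px):
    · · · · · · · · · · ·
    · · · · · · · · · · ·
    · · · █ · · · · · · ·
    · · █ · · · · · · · ·
    · · · · · · · · · · ·
    · · · · · · · · · · ·
    · · · · · · · · · · ·
    · · · · · · · · · · ·
    · · · · · · · · · · ·
T2:
  2·area = 38
  edge (8, 2)→(20, 0): d=(12,-2) top-left  bias=+0
  edge (20, 0)→(9, 5): d=(-11,5) right/bottom  bias=-1
  edge (9, 5)→(8, 2): d=(-1,-3) top-left  bias=+0
    (7,0)@(15, 1): e=[2,14,22] → █
    (8,0)@(17, 1): e=[6,4,28] → █
    (9,0)@(19, 1): e=[10,-6,34] → ·
    (4,1)@(9, 3): e=[14,22,2] → █
    (5,1)@(11, 3): e=[18,12,8] → █
    (6,1)@(13, 3): e=[22,2,14] → █
    (7,1)@(15, 3): e=[26,-8,20] → ·
    (8,1)@(17, 3): e=[30,-18,26] → ·
    (4,2)@(9, 5): e=[38,0,0] → ·  [on edge]
    (5,2)@(11, 5): e=[42,-10,6] → ·
    (6,2)@(13, 5): e=[46,-20,12] → ·
    (5,5)@(11, 11): e=[114,-76,0] → ·  [on edge]
    (6,8)@(13, 17): e=[190,-152,0] → ·  [on edge]
  covered (5 px):
    · · · · · · · █ █ · ·
    · · · · █ █ █ · · · ·
    · · · · · · · · · · ·
    · · · · · · · · · · ·
    · · · · · · · · · · ·
    · · · · · · · · · · ·
    · · · · · · · · · · ·
    · · · · · · · · · · ·
    · · · · · · · · · · ·

Answer: [[3,2],[2,3]]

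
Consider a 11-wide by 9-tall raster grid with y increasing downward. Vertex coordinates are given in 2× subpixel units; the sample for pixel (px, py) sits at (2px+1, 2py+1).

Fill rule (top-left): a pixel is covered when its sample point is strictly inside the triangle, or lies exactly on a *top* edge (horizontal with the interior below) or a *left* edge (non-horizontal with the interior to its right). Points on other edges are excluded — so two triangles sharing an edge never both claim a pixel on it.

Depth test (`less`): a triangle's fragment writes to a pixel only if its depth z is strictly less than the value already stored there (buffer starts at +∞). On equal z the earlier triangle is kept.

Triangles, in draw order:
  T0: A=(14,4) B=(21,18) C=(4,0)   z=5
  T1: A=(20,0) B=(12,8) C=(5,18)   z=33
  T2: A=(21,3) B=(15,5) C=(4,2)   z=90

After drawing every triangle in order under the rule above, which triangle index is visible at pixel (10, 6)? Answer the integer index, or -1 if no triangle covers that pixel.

T0:
  2·area = 112
  edge (14, 4)→(21, 18): d=(7,14) right/bottom  bias=-1
  edge (21, 18)→(4, 0): d=(-17,-18) top-left  bias=+0
  edge (4, 0)→(14, 4): d=(10,4) right/bottom  bias=-1
    (2,0)@(5, 1): e=[105,1,6] → █
    (3,0)@(7, 1): e=[77,37,-2] → ·
    (2,1)@(5, 3): e=[119,-33,26] → ·
    (3,1)@(7, 3): e=[91,3,18] → █
    (4,1)@(9, 3): e=[63,39,10] → █
    (5,1)@(11, 3): e=[35,75,2] → █
    (6,1)@(13, 3): e=[7,111,-6] → ·
    (3,2)@(7, 5): e=[105,-31,38] → ·
    (4,2)@(9, 5): e=[77,5,30] → █
    (6,2)@(13, 5): e=[21,77,14] → █
    (7,2)@(15, 5): e=[-7,113,6] → ·
    (4,3)@(9, 7): e=[91,-29,50] → ·
  covered (16 px):
    · · █ · · · · · · · ·
    · · · █ █ █ · · · · ·
    · · · · █ █ █ · · · ·
    · · · · · █ █ █ · · ·
    · · · · · · █ █ · · ·
    · · · · · · · █ █ · ·
    · · · · · · · · █ · ·
    · · · · · · · · · █ ·
    · · · · · · · · · · ·
T1:
  2·area = 24  (B↔C swapped to make it positive)
  edge (20, 0)→(5, 18): d=(-15,18) right/bottom  bias=-1
  edge (5, 18)→(12, 8): d=(7,-10) top-left  bias=+0
  edge (12, 8)→(20, 0): d=(8,-8) top-left  bias=+0
    (9,0)@(19, 1): e=[3,21,0] → █  [on edge]
    (10,0)@(21, 1): e=[-33,41,16] → ·
    (8,1)@(17, 3): e=[9,15,0] → █  [on edge]
    (9,1)@(19, 3): e=[-27,35,16] → ·
    (7,2)@(15, 5): e=[15,9,0] → █  [on edge]
    (8,2)@(17, 5): e=[-21,29,16] → ·
    (6,3)@(13, 7): e=[21,3,0] → █  [on edge]
    (7,3)@(15, 7): e=[-15,23,16] → ·
    (5,4)@(11, 9): e=[27,-3,0] → ·  [on edge]
    (6,4)@(13, 9): e=[-9,17,16] → ·
    (4,5)@(9, 11): e=[33,-9,0] → ·  [on edge]
    (3,6)@(7, 13): e=[39,-15,0] → ·  [on edge]
    (2,7)@(5, 15): e=[45,-21,0] → ·  [on edge]
    (1,8)@(3, 17): e=[51,-27,0] → ·  [on edge]
  covered (5 px):
    · · · · · · · · · █ ·
    · · · · · · · · █ · ·
    · · · · · · · █ · · ·
    · · · · · · █ · · · ·
    · · · · · · · · · · ·
    · · · · · · · · · · ·
    · · · · █ · · · · · ·
    · · · · · · · · · · ·
    · · · · · · · · · · ·
T2:
  2·area = 40
  edge (21, 3)→(15, 5): d=(-6,2) right/bottom  bias=-1
  edge (15, 5)→(4, 2): d=(-11,-3) top-left  bias=+0
  edge (4, 2)→(21, 3): d=(17,1) right/bottom  bias=-1
    (4,1)@(9, 3): e=[24,4,12] → █
    (5,1)@(11, 3): e=[20,10,10] → █
    (6,1)@(13, 3): e=[16,16,8] → █
    (7,1)@(15, 3): e=[12,22,6] → █
    (8,1)@(17, 3): e=[8,28,4] → █
    (9,1)@(19, 3): e=[4,34,2] → █
    (10,1)@(21, 3): e=[0,40,0] → ·  [on edge]
    (4,2)@(9, 5): e=[12,-18,46] → ·
    (5,2)@(11, 5): e=[8,-12,44] → ·
    (6,2)@(13, 5): e=[4,-6,42] → ·
    (7,2)@(15, 5): e=[0,0,40] → ·  [on edge]
    (8,2)@(17, 5): e=[-4,6,38] → ·
    (4,3)@(9, 7): e=[0,-40,80] → ·  [on edge]
    (1,4)@(3, 9): e=[0,-80,120] → ·  [on edge]
  covered (6 px):
    · · · · · · · · · · ·
    · · · · █ █ █ █ █ █ ·
    · · · · · · · · · · ·
    · · · · · · · · · · ·
    · · · · · · · · · · ·
    · · · · · · · · · · ·
    · · · · · · · · · · ·
    · · · · · · · · · · ·
    · · · · · · · · · · ·

Z-buffer (winner per pixel, '.' = empty):
  . . 0 . . . . . . 1 .
  . . . 0 0 0 2 2 1 2 .
  . . . . 0 0 0 1 . . .
  . . . . . 0 0 0 . . .
  . . . . . . 0 0 . . .
  . . . . . . . 0 0 . .
  . . . . 1 . . . 0 . .
  . . . . . . . . . 0 .
  . . . . . . . . . . .

Result: -1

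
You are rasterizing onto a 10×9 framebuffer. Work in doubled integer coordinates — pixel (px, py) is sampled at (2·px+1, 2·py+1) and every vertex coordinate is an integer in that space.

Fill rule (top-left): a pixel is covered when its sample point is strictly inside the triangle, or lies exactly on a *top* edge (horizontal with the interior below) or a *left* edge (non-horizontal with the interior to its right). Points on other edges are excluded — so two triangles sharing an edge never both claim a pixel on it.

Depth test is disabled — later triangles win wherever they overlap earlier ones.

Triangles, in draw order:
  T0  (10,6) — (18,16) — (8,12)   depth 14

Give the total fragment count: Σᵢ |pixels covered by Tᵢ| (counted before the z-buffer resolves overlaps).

T0:
  2·area = 68
  edge (10, 6)→(18, 16): d=(8,10) right/bottom  bias=-1
  edge (18, 16)→(8, 12): d=(-10,-4) top-left  bias=+0
  edge (8, 12)→(10, 6): d=(2,-6) top-left  bias=+0
    (5,1)@(11, 3): e=[-34,102,0] → ·  [on edge]
    (4,4)@(9, 9): e=[34,34,0] → #  [on edge]
    (5,4)@(11, 9): e=[14,42,12] → #
    (6,4)@(13, 9): e=[-6,50,24] → ·
    (4,5)@(9, 11): e=[50,14,4] → #
    (6,5)@(13, 11): e=[10,30,28] → #
    (7,5)@(15, 11): e=[-10,38,40] → ·
    (4,6)@(9, 13): e=[66,-6,8] → ·
    (5,6)@(11, 13): e=[46,2,20] → #
    (7,6)@(15, 13): e=[6,18,44] → #
    (8,6)@(17, 13): e=[-14,26,56] → ·
    (3,7)@(7, 15): e=[102,-34,0] → ·  [on edge]
  covered (9 px):
    · · · · · · · · · ·
    · · · · · · · · · ·
    · · · · · · · · · ·
    · · · · · · · · · ·
    · · · · # # · · · ·
    · · · · # # # · · ·
    · · · · · # # # · ·
    · · · · · · · · # ·
    · · · · · · · · · ·

Result: 9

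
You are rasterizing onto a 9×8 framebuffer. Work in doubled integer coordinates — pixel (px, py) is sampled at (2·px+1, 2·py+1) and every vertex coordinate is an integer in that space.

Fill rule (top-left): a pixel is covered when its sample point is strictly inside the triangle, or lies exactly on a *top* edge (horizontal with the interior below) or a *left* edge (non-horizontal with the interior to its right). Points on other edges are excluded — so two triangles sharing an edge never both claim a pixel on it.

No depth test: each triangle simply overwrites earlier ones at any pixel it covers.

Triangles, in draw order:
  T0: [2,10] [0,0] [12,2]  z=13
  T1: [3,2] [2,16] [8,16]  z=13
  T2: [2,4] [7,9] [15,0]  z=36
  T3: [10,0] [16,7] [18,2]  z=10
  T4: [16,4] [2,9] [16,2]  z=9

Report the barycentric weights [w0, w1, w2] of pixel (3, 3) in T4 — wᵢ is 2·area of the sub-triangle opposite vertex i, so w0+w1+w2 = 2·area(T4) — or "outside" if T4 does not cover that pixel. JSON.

T0:
  2·area = 116
  edge (2, 10)→(0, 0): d=(-2,-10) top-left  bias=+0
  edge (0, 0)→(12, 2): d=(12,2) right/bottom  bias=-1
  edge (12, 2)→(2, 10): d=(-10,8) right/bottom  bias=-1
    (0,0)@(1, 1): e=[8,10,98] → #
    (1,0)@(3, 1): e=[28,6,82] → #
    (2,0)@(5, 1): e=[48,2,66] → #
    (3,0)@(7, 1): e=[68,-2,50] → ·
    (0,1)@(1, 3): e=[4,34,78] → #
    (3,1)@(7, 3): e=[64,22,30] → #
    (4,1)@(9, 3): e=[84,18,14] → #
    (5,1)@(11, 3): e=[104,14,-2] → ·
    (0,2)@(1, 5): e=[0,58,58] → #  [on edge]
    (4,2)@(9, 5): e=[80,42,-6] → ·
    (0,3)@(1, 7): e=[-4,82,38] → ·
    (1,3)@(3, 7): e=[16,78,22] → #
    (1,7)@(3, 15): e=[0,174,-58] → ·  [on edge]
  covered (15 px):
    # # # · · · · · ·
    # # # # # · · · ·
    # # # # · · · · ·
    · # # · · · · · ·
    · # · · · · · · ·
    · · · · · · · · ·
    · · · · · · · · ·
    · · · · · · · · ·
T1:
  2·area = 84  (B↔C swapped to make it positive)
  edge (3, 2)→(8, 16): d=(5,14) right/bottom  bias=-1
  edge (8, 16)→(2, 16): d=(-6,0) right/bottom  bias=-1
  edge (2, 16)→(3, 2): d=(1,-14) top-left  bias=+0
    (1,1)@(3, 3): e=[5,78,1] → #
    (2,1)@(5, 3): e=[-23,78,29] → ·
    (1,2)@(3, 5): e=[15,66,3] → #
    (2,2)@(5, 5): e=[-13,66,31] → ·
    (1,3)@(3, 7): e=[25,54,5] → #
    (2,3)@(5, 7): e=[-3,54,33] → ·
    (1,4)@(3, 9): e=[35,42,7] → #
    (2,4)@(5, 9): e=[7,42,35] → #
    (3,4)@(7, 9): e=[-21,42,63] → ·
    (1,5)@(3, 11): e=[45,30,9] → #
    (3,5)@(7, 11): e=[-11,30,65] → ·
    (1,6)@(3, 13): e=[55,18,11] → #
  covered (12 px):
    · · · · · · · · ·
    · # · · · · · · ·
    · # · · · · · · ·
    · # · · · · · · ·
    · # # · · · · · ·
    · # # · · · · · ·
    · # # · · · · · ·
    · # # # · · · · ·
T2:
  2·area = 85  (B↔C swapped to make it positive)
  edge (2, 4)→(15, 0): d=(13,-4) top-left  bias=+0
  edge (15, 0)→(7, 9): d=(-8,9) right/bottom  bias=-1
  edge (7, 9)→(2, 4): d=(-5,-5) top-left  bias=+0
    (6,0)@(13, 1): e=[5,10,70] → #
    (7,0)@(15, 1): e=[13,-8,80] → ·
    (0,1)@(1, 3): e=[-17,102,0] → ·  [on edge]
    (3,1)@(7, 3): e=[7,48,30] → #
    (4,1)@(9, 3): e=[15,30,40] → #
    (5,1)@(11, 3): e=[23,12,50] → #
    (6,1)@(13, 3): e=[31,-6,60] → ·
    (1,2)@(3, 5): e=[17,68,0] → #  [on edge]
    (2,2)@(5, 5): e=[25,50,10] → #
    (5,2)@(11, 5): e=[49,-4,40] → ·
    (1,3)@(3, 7): e=[43,52,-10] → ·
    (2,3)@(5, 7): e=[51,34,0] → #  [on edge]
    (3,4)@(7, 9): e=[85,0,0] → ·  [on edge]
    (4,5)@(9, 11): e=[119,-34,0] → ·  [on edge]
    (5,6)@(11, 13): e=[153,-68,0] → ·  [on edge]
    (6,7)@(13, 15): e=[187,-102,0] → ·  [on edge]
  covered (10 px):
    · · · · · · # · ·
    · · · # # # · · ·
    · # # # # · · · ·
    · · # # · · · · ·
    · · · · · · · · ·
    · · · · · · · · ·
    · · · · · · · · ·
    · · · · · · · · ·
T3:
  2·area = 44  (B↔C swapped to make it positive)
  edge (10, 0)→(18, 2): d=(8,2) right/bottom  bias=-1
  edge (18, 2)→(16, 7): d=(-2,5) right/bottom  bias=-1
  edge (16, 7)→(10, 0): d=(-6,-7) top-left  bias=+0
    (5,0)@(11, 1): e=[6,37,1] → #
    (6,0)@(13, 1): e=[2,27,15] → #
    (7,0)@(15, 1): e=[-2,17,29] → ·
    (5,1)@(11, 3): e=[22,33,-11] → ·
    (6,1)@(13, 3): e=[18,23,3] → #
    (7,1)@(15, 3): e=[14,13,17] → #
    (8,1)@(17, 3): e=[10,3,31] → #
    (6,2)@(13, 5): e=[34,19,-9] → ·
    (7,2)@(15, 5): e=[30,9,5] → #
    (8,2)@(17, 5): e=[26,-1,19] → ·
    (7,3)@(15, 7): e=[46,5,-7] → ·
  covered (6 px):
    · · · · · # # · ·
    · · · · · · # # #
    · · · · · · · # ·
    · · · · · · · · ·
    · · · · · · · · ·
    · · · · · · · · ·
    · · · · · · · · ·
    · · · · · · · · ·
T4:
  2·area = 28
  edge (16, 4)→(2, 9): d=(-14,5) right/bottom  bias=-1
  edge (2, 9)→(16, 2): d=(14,-7) top-left  bias=+0
  edge (16, 2)→(16, 4): d=(0,2) right/bottom  bias=-1
    (7,1)@(15, 3): e=[19,7,2] → #
    (8,1)@(17, 3): e=[9,21,-2] → ·
    (5,2)@(11, 5): e=[11,7,10] → #
    (6,2)@(13, 5): e=[1,21,6] → #
    (7,2)@(15, 5): e=[-9,35,2] → ·
    (3,3)@(7, 7): e=[3,7,18] → #
    (4,3)@(9, 7): e=[-7,21,14] → ·
    (5,3)@(11, 7): e=[-17,35,10] → ·
    (6,3)@(13, 7): e=[-27,49,6] → ·
    (3,4)@(7, 9): e=[-25,35,18] → ·
  covered (4 px):
    · · · · · · · · ·
    · · · · · · · # ·
    · · · · · # # · ·
    · · · # · · · · ·
    · · · · · · · · ·
    · · · · · · · · ·
    · · · · · · · · ·
    · · · · · · · · ·

Result: [7,18,3]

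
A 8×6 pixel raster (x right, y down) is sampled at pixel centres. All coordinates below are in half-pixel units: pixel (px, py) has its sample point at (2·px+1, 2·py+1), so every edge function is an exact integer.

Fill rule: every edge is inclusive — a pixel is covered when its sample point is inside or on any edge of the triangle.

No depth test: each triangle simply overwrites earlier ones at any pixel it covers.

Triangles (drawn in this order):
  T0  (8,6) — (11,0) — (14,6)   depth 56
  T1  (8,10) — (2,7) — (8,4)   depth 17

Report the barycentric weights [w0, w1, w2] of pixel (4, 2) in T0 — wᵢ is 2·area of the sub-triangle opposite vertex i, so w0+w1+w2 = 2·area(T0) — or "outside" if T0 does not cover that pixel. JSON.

T0:
  2·area = 36
  edge (8, 6)→(11, 0): d=(3,-6) inclusive
  edge (11, 0)→(14, 6): d=(3,6) inclusive
  edge (14, 6)→(8, 6): d=(-6,0) inclusive
    (5,0)@(11, 1): e=[3,3,30] → X
    (6,0)@(13, 1): e=[15,-9,30] → .
    (5,1)@(11, 3): e=[9,9,18] → X
    (6,1)@(13, 3): e=[21,-3,18] → .
    (4,2)@(9, 5): e=[3,27,6] → X
    (6,2)@(13, 5): e=[27,3,6] → X
    (7,2)@(15, 5): e=[39,-9,6] → .
    (4,3)@(9, 7): e=[9,33,-6] → .
    (5,3)@(11, 7): e=[21,21,-6] → .
    (6,3)@(13, 7): e=[33,9,-6] → .
  covered (5 px):
    . . . . . X . .
    . . . . . X . .
    . . . . X X X .
    . . . . . . . .
    . . . . . . . .
    . . . . . . . .
T1:
  2·area = 36
  edge (8, 10)→(2, 7): d=(-6,-3) inclusive
  edge (2, 7)→(8, 4): d=(6,-3) inclusive
  edge (8, 4)→(8, 10): d=(0,6) inclusive
    (3,2)@(7, 5): e=[27,3,6] → X
    (4,2)@(9, 5): e=[33,9,-6] → .
    (1,3)@(3, 7): e=[3,3,30] → X
    (2,3)@(5, 7): e=[9,9,18] → X
    (4,3)@(9, 7): e=[21,21,-6] → .
    (1,4)@(3, 9): e=[-9,15,30] → .
    (2,4)@(5, 9): e=[-3,21,18] → .
    (3,4)@(7, 9): e=[3,27,6] → X
    (4,4)@(9, 9): e=[9,33,-6] → .
    (3,5)@(7, 11): e=[-9,39,6] → .
  covered (5 px):
    . . . . . . . .
    . . . . . . . .
    . . . X . . . .
    . X X X . . . .
    . . . X . . . .
    . . . . . . . .

Answer: [27,6,3]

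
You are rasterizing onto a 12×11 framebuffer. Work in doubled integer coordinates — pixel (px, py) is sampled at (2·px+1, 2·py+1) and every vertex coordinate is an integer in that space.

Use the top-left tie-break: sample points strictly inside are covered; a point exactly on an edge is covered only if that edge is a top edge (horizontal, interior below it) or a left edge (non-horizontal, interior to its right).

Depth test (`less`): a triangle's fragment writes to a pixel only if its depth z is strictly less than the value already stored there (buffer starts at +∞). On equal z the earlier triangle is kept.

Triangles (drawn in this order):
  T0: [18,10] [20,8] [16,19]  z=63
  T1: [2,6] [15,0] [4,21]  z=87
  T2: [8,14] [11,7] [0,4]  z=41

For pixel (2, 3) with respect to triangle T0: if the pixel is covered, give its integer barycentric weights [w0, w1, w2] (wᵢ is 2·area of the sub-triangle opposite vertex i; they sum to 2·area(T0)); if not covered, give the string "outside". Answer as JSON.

T0:
  2·area = 14
  edge (18, 10)→(20, 8): d=(2,-2) top-left  bias=+0
  edge (20, 8)→(16, 19): d=(-4,11) right/bottom  bias=-1
  edge (16, 19)→(18, 10): d=(2,-9) top-left  bias=+0
    (11,2)@(23, 5): e=[0,-21,35] → ·  [on edge]
    (10,3)@(21, 7): e=[0,-7,21] → ·  [on edge]
    (9,4)@(19, 9): e=[0,7,7] → █  [on edge]
    (10,4)@(21, 9): e=[4,-15,25] → ·
    (8,5)@(17, 11): e=[0,21,-7] → ·  [on edge]
    (9,5)@(19, 11): e=[4,-1,11] → ·
    (7,6)@(15, 13): e=[0,35,-21] → ·  [on edge]
    (6,7)@(13, 15): e=[0,49,-35] → ·  [on edge]
    (8,7)@(17, 15): e=[8,5,1] → █
    (9,7)@(19, 15): e=[12,-17,19] → ·
    (5,8)@(11, 17): e=[0,63,-49] → ·  [on edge]
    (8,8)@(17, 17): e=[12,-3,5] → ·
    (4,9)@(9, 19): e=[0,77,-63] → ·  [on edge]
    (3,10)@(7, 21): e=[0,91,-77] → ·  [on edge]
  covered (2 px):
    · · · · · · · · · · · ·
    · · · · · · · · · · · ·
    · · · · · · · · · · · ·
    · · · · · · · · · · · ·
    · · · · · · · · · █ · ·
    · · · · · · · · · · · ·
    · · · · · · · · · · · ·
    · · · · · · · · █ · · ·
    · · · · · · · · · · · ·
    · · · · · · · · · · · ·
    · · · · · · · · · · · ·
T1:
  2·area = 207
  edge (2, 6)→(15, 0): d=(13,-6) top-left  bias=+0
  edge (15, 0)→(4, 21): d=(-11,21) right/bottom  bias=-1
  edge (4, 21)→(2, 6): d=(-2,-15) top-left  bias=+0
    (6,0)@(13, 1): e=[1,31,175] → █
    (7,0)@(15, 1): e=[13,-11,205] → ·
    (4,1)@(9, 3): e=[3,93,111] → █
    (5,1)@(11, 3): e=[15,51,141] → █
    (7,1)@(15, 3): e=[39,-33,201] → ·
    (2,2)@(5, 5): e=[5,155,47] → █
    (3,2)@(7, 5): e=[17,113,77] → █
    (6,2)@(13, 5): e=[53,-13,167] → ·
    (1,3)@(3, 7): e=[19,175,13] → █
    (6,3)@(13, 7): e=[79,-35,163] → ·
    (1,4)@(3, 9): e=[45,153,9] → █
    (5,4)@(11, 9): e=[93,-15,129] → ·
  covered (28 px):
    · · · · · · █ · · · · ·
    · · · · █ █ █ · · · · ·
    · · █ █ █ █ · · · · · ·
    · █ █ █ █ █ · · · · · ·
    · █ █ █ █ · · · · · · ·
    · █ █ █ █ · · · · · · ·
    · █ █ █ · · · · · · · ·
    · · █ █ · · · · · · · ·
    · · █ · · · · · · · · ·
    · · █ · · · · · · · · ·
    · · · · · · · · · · · ·
T2:
  2·area = 86  (B↔C swapped to make it positive)
  edge (8, 14)→(0, 4): d=(-8,-10) top-left  bias=+0
  edge (0, 4)→(11, 7): d=(11,3) right/bottom  bias=-1
  edge (11, 7)→(8, 14): d=(-3,7) right/bottom  bias=-1
    (0,2)@(1, 5): e=[2,8,76] → █
    (1,2)@(3, 5): e=[22,2,62] → █
    (2,2)@(5, 5): e=[42,-4,48] → ·
    (0,3)@(1, 7): e=[-14,30,70] → ·
    (1,3)@(3, 7): e=[6,24,56] → █
    (2,3)@(5, 7): e=[26,18,42] → █
    (3,3)@(7, 7): e=[46,12,28] → █
    (4,3)@(9, 7): e=[66,6,14] → █
    (5,3)@(11, 7): e=[86,0,0] → ·  [on edge]
    (1,4)@(3, 9): e=[-10,46,50] → ·
    (2,4)@(5, 9): e=[10,40,36] → █
    (5,4)@(11, 9): e=[70,22,-6] → ·
    (2,10)@(5, 21): e=[-86,172,0] → ·  [on edge]
  covered (11 px):
    · · · · · · · · · · · ·
    · · · · · · · · · · · ·
    █ █ · · · · · · · · · ·
    · █ █ █ █ · · · · · · ·
    · · █ █ █ · · · · · · ·
    · · · █ █ · · · · · · ·
    · · · · · · · · · · · ·
    · · · · · · · · · · · ·
    · · · · · · · · · · · ·
    · · · · · · · · · · · ·
    · · · · · · · · · · · ·

Final: "outside"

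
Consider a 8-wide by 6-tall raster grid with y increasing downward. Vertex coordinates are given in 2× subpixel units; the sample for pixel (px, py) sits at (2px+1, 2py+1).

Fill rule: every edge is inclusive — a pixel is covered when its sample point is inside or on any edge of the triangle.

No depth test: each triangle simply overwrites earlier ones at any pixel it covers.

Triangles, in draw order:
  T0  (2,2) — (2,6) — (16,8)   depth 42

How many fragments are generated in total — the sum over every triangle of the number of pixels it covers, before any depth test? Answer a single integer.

T0:
  2·area = 56  (B↔C swapped to make it positive)
  edge (2, 2)→(16, 8): d=(14,6) inclusive
  edge (16, 8)→(2, 6): d=(-14,-2) inclusive
  edge (2, 6)→(2, 2): d=(0,-4) inclusive
    (1,1)@(3, 3): e=[8,44,4] → X
    (2,1)@(5, 3): e=[-4,48,12] → .
    (1,2)@(3, 5): e=[36,16,4] → X
    (2,2)@(5, 5): e=[24,20,12] → X
    (3,2)@(7, 5): e=[12,24,20] → X
    (4,2)@(9, 5): e=[0,28,28] → X  [on edge]
    (5,2)@(11, 5): e=[-12,32,36] → .
    (1,3)@(3, 7): e=[64,-12,4] → .
    (2,3)@(5, 7): e=[52,-8,12] → .
    (3,3)@(7, 7): e=[40,-4,20] → .
    (4,3)@(9, 7): e=[28,0,28] → X  [on edge]
    (5,3)@(11, 7): e=[16,4,36] → X
  covered (8 px):
    . . . . . . . .
    . X . . . . . .
    . X X X X . . .
    . . . . X X X .
    . . . . . . . .
    . . . . . . . .

Final: 8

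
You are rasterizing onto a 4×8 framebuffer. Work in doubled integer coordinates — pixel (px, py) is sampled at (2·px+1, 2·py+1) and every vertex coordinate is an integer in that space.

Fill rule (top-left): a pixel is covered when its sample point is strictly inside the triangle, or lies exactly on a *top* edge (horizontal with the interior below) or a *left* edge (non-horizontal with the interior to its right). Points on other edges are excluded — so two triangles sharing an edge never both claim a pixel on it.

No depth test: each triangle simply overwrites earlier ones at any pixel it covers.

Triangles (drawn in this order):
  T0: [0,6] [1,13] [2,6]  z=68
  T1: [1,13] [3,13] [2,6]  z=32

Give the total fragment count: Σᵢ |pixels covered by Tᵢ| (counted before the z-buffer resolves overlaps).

T0:
  2·area = 14  (B↔C swapped to make it positive)
  edge (0, 6)→(2, 6): d=(2,0) top-left  bias=+0
  edge (2, 6)→(1, 13): d=(-1,7) right/bottom  bias=-1
  edge (1, 13)→(0, 6): d=(-1,-7) top-left  bias=+0
    (0,3)@(1, 7): e=[2,6,6] → #
    (1,3)@(3, 7): e=[2,-8,20] → ·
    (0,4)@(1, 9): e=[6,4,4] → #
    (1,4)@(3, 9): e=[6,-10,18] → ·
    (0,5)@(1, 11): e=[10,2,2] → #
    (1,5)@(3, 11): e=[10,-12,16] → ·
    (0,6)@(1, 13): e=[14,0,0] → ·  [on edge]
  covered (3 px):
    · · · ·
    · · · ·
    · · · ·
    # · · ·
    # · · ·
    # · · ·
    · · · ·
    · · · ·
T1:
  2·area = 14  (B↔C swapped to make it positive)
  edge (1, 13)→(2, 6): d=(1,-7) top-left  bias=+0
  edge (2, 6)→(3, 13): d=(1,7) right/bottom  bias=-1
  edge (3, 13)→(1, 13): d=(-2,0) right/bottom  bias=-1
    (0,6)@(1, 13): e=[0,14,0] → ·  [on edge]
    (1,6)@(3, 13): e=[14,0,0] → ·  [on edge]
    (2,6)@(5, 13): e=[28,-14,0] → ·  [on edge]
    (3,6)@(7, 13): e=[42,-28,0] → ·  [on edge]
  covered (0 px):
    · · · ·
    · · · ·
    · · · ·
    · · · ·
    · · · ·
    · · · ·
    · · · ·
    · · · ·

Answer: 3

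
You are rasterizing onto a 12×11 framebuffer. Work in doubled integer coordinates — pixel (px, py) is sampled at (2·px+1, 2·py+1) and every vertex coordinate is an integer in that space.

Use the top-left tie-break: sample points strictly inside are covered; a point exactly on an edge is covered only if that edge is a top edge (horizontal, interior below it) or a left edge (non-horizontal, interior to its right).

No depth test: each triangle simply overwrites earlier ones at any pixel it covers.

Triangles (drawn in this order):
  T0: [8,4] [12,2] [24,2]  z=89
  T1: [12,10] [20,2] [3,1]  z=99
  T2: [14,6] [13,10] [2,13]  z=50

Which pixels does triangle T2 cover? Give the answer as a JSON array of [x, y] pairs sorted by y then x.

T0:
  2·area = 24
  edge (8, 4)→(12, 2): d=(4,-2) top-left  bias=+0
  edge (12, 2)→(24, 2): d=(12,0) top-left  bias=+0
  edge (24, 2)→(8, 4): d=(-16,2) right/bottom  bias=-1
    (5,1)@(11, 3): e=[2,12,10] → #
    (6,1)@(13, 3): e=[6,12,6] → #
    (7,1)@(15, 3): e=[10,12,2] → #
    (8,1)@(17, 3): e=[14,12,-2] → ·
    (5,2)@(11, 5): e=[10,36,-22] → ·
    (6,2)@(13, 5): e=[14,36,-26] → ·
    (7,2)@(15, 5): e=[18,36,-30] → ·
  covered (3 px):
    · · · · · · · · · · · ·
    · · · · · # # # · · · ·
    · · · · · · · · · · · ·
    · · · · · · · · · · · ·
    · · · · · · · · · · · ·
    · · · · · · · · · · · ·
    · · · · · · · · · · · ·
    · · · · · · · · · · · ·
    · · · · · · · · · · · ·
    · · · · · · · · · · · ·
    · · · · · · · · · · · ·
T1:
  2·area = 144  (B↔C swapped to make it positive)
  edge (12, 10)→(3, 1): d=(-9,-9) top-left  bias=+0
  edge (3, 1)→(20, 2): d=(17,1) right/bottom  bias=-1
  edge (20, 2)→(12, 10): d=(-8,8) right/bottom  bias=-1
    (1,0)@(3, 1): e=[0,0,144] → ·  [on edge]
    (10,0)@(21, 1): e=[162,-18,0] → ·  [on edge]
    (2,1)@(5, 3): e=[0,32,112] → #  [on edge]
    (3,1)@(7, 3): e=[18,30,96] → #
    (4,1)@(9, 3): e=[36,28,80] → #
    (5,1)@(11, 3): e=[54,26,64] → #
    (6,1)@(13, 3): e=[72,24,48] → #
    (7,1)@(15, 3): e=[90,22,32] → #
    (8,1)@(17, 3): e=[108,20,16] → #
    (9,1)@(19, 3): e=[126,18,0] → ·  [on edge]
    (2,2)@(5, 5): e=[-18,66,96] → ·
    (3,2)@(7, 5): e=[0,64,80] → #  [on edge]
    (8,2)@(17, 5): e=[90,54,0] → ·  [on edge]
    (4,3)@(9, 7): e=[0,96,48] → #  [on edge]
    (7,3)@(15, 7): e=[54,90,0] → ·  [on edge]
    (5,4)@(11, 9): e=[0,128,16] → #  [on edge]
    (6,4)@(13, 9): e=[18,126,0] → ·  [on edge]
    (5,5)@(11, 11): e=[-18,162,0] → ·  [on edge]
    (6,5)@(13, 11): e=[0,160,-16] → ·  [on edge]
    (4,6)@(9, 13): e=[-54,198,0] → ·  [on edge]
    (7,6)@(15, 13): e=[0,192,-48] → ·  [on edge]
    (3,7)@(7, 15): e=[-90,234,0] → ·  [on edge]
    (8,7)@(17, 15): e=[0,224,-80] → ·  [on edge]
    (2,8)@(5, 17): e=[-126,270,0] → ·  [on edge]
    (9,8)@(19, 17): e=[0,256,-112] → ·  [on edge]
    (1,9)@(3, 19): e=[-162,306,0] → ·  [on edge]
    (10,9)@(21, 19): e=[0,288,-144] → ·  [on edge]
    (0,10)@(1, 21): e=[-198,342,0] → ·  [on edge]
    (11,10)@(23, 21): e=[0,320,-176] → ·  [on edge]
  covered (16 px):
    · · · · · · · · · · · ·
    · · # # # # # # # · · ·
    · · · # # # # # · · · ·
    · · · · # # # · · · · ·
    · · · · · # · · · · · ·
    · · · · · · · · · · · ·
    · · · · · · · · · · · ·
    · · · · · · · · · · · ·
    · · · · · · · · · · · ·
    · · · · · · · · · · · ·
    · · · · · · · · · · · ·
T2:
  2·area = 41
  edge (14, 6)→(13, 10): d=(-1,4) right/bottom  bias=-1
  edge (13, 10)→(2, 13): d=(-11,3) right/bottom  bias=-1
  edge (2, 13)→(14, 6): d=(12,-7) top-left  bias=+0
    (6,3)@(13, 7): e=[3,33,5] → #
    (7,3)@(15, 7): e=[-5,27,19] → ·
    (4,4)@(9, 9): e=[17,23,1] → #
    (5,4)@(11, 9): e=[9,17,15] → #
    (7,4)@(15, 9): e=[-7,5,43] → ·
    (3,5)@(7, 11): e=[23,7,11] → #
    (5,5)@(11, 11): e=[7,-5,39] → ·
    (6,5)@(13, 11): e=[-1,-11,53] → ·
    (3,6)@(7, 13): e=[21,-15,35] → ·
    (4,6)@(9, 13): e=[13,-21,49] → ·
  covered (6 px):
    · · · · · · · · · · · ·
    · · · · · · · · · · · ·
    · · · · · · · · · · · ·
    · · · · · · # · · · · ·
    · · · · # # # · · · · ·
    · · · # # · · · · · · ·
    · · · · · · · · · · · ·
    · · · · · · · · · · · ·
    · · · · · · · · · · · ·
    · · · · · · · · · · · ·
    · · · · · · · · · · · ·

Result: [[6,3],[4,4],[5,4],[6,4],[3,5],[4,5]]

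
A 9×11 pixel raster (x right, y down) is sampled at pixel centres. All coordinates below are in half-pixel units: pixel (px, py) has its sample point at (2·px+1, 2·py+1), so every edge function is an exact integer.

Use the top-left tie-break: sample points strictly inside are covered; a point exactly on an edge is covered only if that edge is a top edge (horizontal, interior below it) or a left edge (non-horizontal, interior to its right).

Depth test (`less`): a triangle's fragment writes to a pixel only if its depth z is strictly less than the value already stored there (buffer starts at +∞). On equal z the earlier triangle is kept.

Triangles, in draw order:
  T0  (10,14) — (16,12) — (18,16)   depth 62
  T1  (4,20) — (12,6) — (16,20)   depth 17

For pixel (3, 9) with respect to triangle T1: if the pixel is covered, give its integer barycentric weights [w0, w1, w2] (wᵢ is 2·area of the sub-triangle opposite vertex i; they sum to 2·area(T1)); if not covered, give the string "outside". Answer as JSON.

T0:
  2·area = 28
  edge (10, 14)→(16, 12): d=(6,-2) top-left  bias=+0
  edge (16, 12)→(18, 16): d=(2,4) right/bottom  bias=-1
  edge (18, 16)→(10, 14): d=(-8,-2) top-left  bias=+0
    (6,6)@(13, 13): e=[0,14,14] → X  [on edge]
    (7,6)@(15, 13): e=[4,6,18] → X
    (8,6)@(17, 13): e=[8,-2,22] → .
    (3,7)@(7, 15): e=[0,42,-14] → .  [on edge]
    (6,7)@(13, 15): e=[12,18,-2] → .
    (7,7)@(15, 15): e=[16,10,2] → X
    (8,7)@(17, 15): e=[20,2,6] → X
    (0,8)@(1, 17): e=[0,70,-42] → .  [on edge]
    (7,8)@(15, 17): e=[28,14,-14] → .
    (8,8)@(17, 17): e=[32,6,-10] → .
  covered (4 px):
    . . . . . . . . .
    . . . . . . . . .
    . . . . . . . . .
    . . . . . . . . .
    . . . . . . . . .
    . . . . . . . . .
    . . . . . . X X .
    . . . . . . . X X
    . . . . . . . . .
    . . . . . . . . .
    . . . . . . . . .
T1:
  2·area = 168
  edge (4, 20)→(12, 6): d=(8,-14) top-left  bias=+0
  edge (12, 6)→(16, 20): d=(4,14) right/bottom  bias=-1
  edge (16, 20)→(4, 20): d=(-12,0) right/bottom  bias=-1
    (5,4)@(11, 9): e=[10,26,132] → X
    (6,4)@(13, 9): e=[38,-2,132] → .
    (5,5)@(11, 11): e=[26,34,108] → X
    (6,5)@(13, 11): e=[54,6,108] → X
    (7,5)@(15, 11): e=[82,-22,108] → .
    (4,6)@(9, 13): e=[14,70,84] → X
    (7,6)@(15, 13): e=[98,-14,84] → .
    (3,7)@(7, 15): e=[2,106,60] → X
    (7,7)@(15, 15): e=[114,-6,60] → .
    (3,8)@(7, 17): e=[18,114,36] → X
    (7,8)@(15, 17): e=[130,2,36] → X
    (8,8)@(17, 17): e=[158,-26,36] → .
  covered (21 px):
    . . . . . . . . .
    . . . . . . . . .
    . . . . . . . . .
    . . . . . . . . .
    . . . . . X . . .
    . . . . . X X . .
    . . . . X X X . .
    . . . X X X X . .
    . . . X X X X X .
    . . X X X X X X .
    . . . . . . . . .

Final: [122,12,34]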